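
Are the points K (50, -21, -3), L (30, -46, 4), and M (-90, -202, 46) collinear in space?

KL = (-20, -25, 7), KM = (-140, -181, 49).
Comparing components 2 and 3: (-25)(49) − (7)(-181) = 42 ≠ 0, so KL and KM are not parallel and the points are not collinear.

No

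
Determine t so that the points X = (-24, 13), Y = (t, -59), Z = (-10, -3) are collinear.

39

The three points are collinear iff det[XY; XZ] = 0.
This determinant is linear in t: (-16)t + (624) = 0, so t = 39.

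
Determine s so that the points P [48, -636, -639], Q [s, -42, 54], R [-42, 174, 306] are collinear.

-18

Direction PR = (-90, 810, 945). From the y-coordinate of Q, the parameter along the line is τ = (-42 − (-636))/810 = 11/15.
Then s = 48 + 11/15·(-90) = -18.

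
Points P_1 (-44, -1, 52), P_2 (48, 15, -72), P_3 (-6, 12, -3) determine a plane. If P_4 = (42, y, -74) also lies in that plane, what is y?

31

Coplanarity requires P_1P_2 · (P_1P_3 × P_1P_4) = 0.
P_1P_2 = (92, 16, -124), P_1P_3 = (38, 13, -55); the triple product is linear in y with coefficient 348 and constant term -10788.
Setting it to zero: y = 31.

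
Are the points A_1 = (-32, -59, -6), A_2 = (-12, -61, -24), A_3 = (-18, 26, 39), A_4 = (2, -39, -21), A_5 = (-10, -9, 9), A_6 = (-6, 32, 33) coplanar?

Yes

The plane through A_1, A_2, A_3 has normal n = A_1A_2 × A_1A_3 = (1440, -1152, 1728) and equation n·P = 11520.
Checking the remaining points: n·A_4 = 11520, n·A_5 = 11520, n·A_6 = 11520.
All equal 11520, so all 6 points lie in one plane.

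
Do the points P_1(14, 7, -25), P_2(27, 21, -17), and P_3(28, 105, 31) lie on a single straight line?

No

P_1P_2 = (13, 14, 8), P_1P_3 = (14, 98, 56).
P_1P_2 × P_1P_3 = (0, -616, 1078).
The cross product is nonzero, so the points do not lie on one line.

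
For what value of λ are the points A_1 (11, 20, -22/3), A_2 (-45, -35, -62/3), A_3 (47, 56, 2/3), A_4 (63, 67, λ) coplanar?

26/3

Coplanarity ⇔ det[A_1A_2; A_1A_3; A_1A_4] = 0.
Expanding, this is linear in λ: (-36)λ + (312) = 0.
So λ = 26/3.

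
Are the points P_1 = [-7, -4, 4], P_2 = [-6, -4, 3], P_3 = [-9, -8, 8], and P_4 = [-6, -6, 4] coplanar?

Yes

With P_1 as base: P_1P_2 = (1, 0, -1), P_1P_3 = (-2, -4, 4), P_1P_4 = (1, -2, 0).
P_1P_3 × P_1P_4 = (8, 4, 8).
P_1P_2 · (P_1P_3 × P_1P_4) = 0.
The scalar triple product vanishes, so the four points are coplanar.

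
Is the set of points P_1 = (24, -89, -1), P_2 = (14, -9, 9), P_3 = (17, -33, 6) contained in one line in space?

P_1P_2 = (-10, 80, 10), P_1P_3 = (-7, 56, 7).
Each component of P_1P_3 is 7/10 times the corresponding component of P_1P_2, so P_1P_3 = 7/10·P_1P_2 and the points are collinear.

Yes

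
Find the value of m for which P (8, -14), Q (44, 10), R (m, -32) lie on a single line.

-19

Collinearity: (R − P) must be parallel to (Q − P) = (36, 24).
Cross-multiplying the components: (m − 8)·(24) = (-18)·(36).
Solving gives m = -19.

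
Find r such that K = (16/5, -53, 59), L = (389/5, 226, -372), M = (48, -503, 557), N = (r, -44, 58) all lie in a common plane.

Coplanarity ⇔ det[KL; KM; KN] = 0.
Expanding, this is linear in r: (-55008)r + (-1430208/5) = 0.
So r = -26/5.

-26/5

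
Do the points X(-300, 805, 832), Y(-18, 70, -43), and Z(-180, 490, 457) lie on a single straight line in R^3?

No

XY = (282, -735, -875), XZ = (120, -315, -375).
Comparing components 3 and 1: (-875)(120) − (282)(-375) = 750 ≠ 0, so XY and XZ are not parallel and the points are not collinear.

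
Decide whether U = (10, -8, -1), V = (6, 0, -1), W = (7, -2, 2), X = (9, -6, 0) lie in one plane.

The four points are coplanar iff the 3×3 determinant with rows UV, UW, UX is zero.
Rows: (-4, 8, 0), (-3, 6, 3), (-1, 2, 1).
Expanding along the first row: (-4)(0) − (8)(0) + (0)(0) = 0.
Zero determinant ⇒ coplanar.

Yes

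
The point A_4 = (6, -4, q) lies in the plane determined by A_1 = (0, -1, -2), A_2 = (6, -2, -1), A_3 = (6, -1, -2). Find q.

1

The plane through A_1, A_2, A_3 has equation 6y + 6z = -18.
Substituting A_4: (6)q + (-24) = -18, so q = 1.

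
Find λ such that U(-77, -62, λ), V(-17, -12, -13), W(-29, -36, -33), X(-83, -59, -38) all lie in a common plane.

Coplanarity ⇔ det[UV; UW; UX] = 0.
Expanding, this is linear in λ: (1020)λ + (43860) = 0.
So λ = -43.

-43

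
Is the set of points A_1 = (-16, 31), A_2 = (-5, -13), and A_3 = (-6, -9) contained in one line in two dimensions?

Yes

A_1A_2 = (11, -44), A_1A_3 = (10, -40).
Twice the signed area of △A_1A_2A_3 is (11)(-40) − (-44)(10) = 0.
The triangle is degenerate (zero area), so the points are collinear.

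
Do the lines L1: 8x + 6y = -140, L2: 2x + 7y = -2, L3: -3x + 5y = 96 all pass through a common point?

Intersecting L1 and L2: solving the 2×2 system gives (x, y) = (-22, 6).
Substitute into L3: (-3)(-22) + (5)(6) = 96.
This equals 96, so (-22, 6) lies on all three lines and they are concurrent.

Yes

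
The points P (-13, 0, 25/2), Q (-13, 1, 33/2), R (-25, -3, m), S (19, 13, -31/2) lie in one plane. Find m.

61/2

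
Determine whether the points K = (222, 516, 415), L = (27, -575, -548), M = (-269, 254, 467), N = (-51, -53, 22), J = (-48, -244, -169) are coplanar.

No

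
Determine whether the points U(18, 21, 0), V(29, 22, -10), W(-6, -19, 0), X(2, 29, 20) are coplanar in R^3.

Yes

The four points are coplanar iff the 3×3 determinant with rows UV, UW, UX is zero.
Rows: (11, 1, -10), (-24, -40, 0), (-16, 8, 20).
Expanding along the first row: (11)(-800) − (1)(-480) + (-10)(-832) = 0.
Zero determinant ⇒ coplanar.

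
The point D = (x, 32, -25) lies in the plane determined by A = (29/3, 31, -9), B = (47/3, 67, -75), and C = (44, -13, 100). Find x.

-11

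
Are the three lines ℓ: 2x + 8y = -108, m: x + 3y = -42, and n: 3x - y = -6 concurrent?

Yes

Intersecting ℓ and m: solving the 2×2 system gives (x, y) = (-6, -12).
Substitute into n: (3)(-6) + (-1)(-12) = -6.
This equals -6, so (-6, -12) lies on all three lines and they are concurrent.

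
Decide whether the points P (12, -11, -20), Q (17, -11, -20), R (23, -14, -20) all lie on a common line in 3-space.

PQ = (5, 0, 0), PR = (11, -3, 0).
PQ × PR = (0, 0, -15).
The cross product is nonzero, so the points do not lie on one line.

No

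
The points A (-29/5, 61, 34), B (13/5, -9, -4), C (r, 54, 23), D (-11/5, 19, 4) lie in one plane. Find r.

-32/5

The points are coplanar iff AB · (AC × AD) = 0.
Expanding, this is linear in r: (-504)r + (-16128/5) = 0.
So r = -32/5.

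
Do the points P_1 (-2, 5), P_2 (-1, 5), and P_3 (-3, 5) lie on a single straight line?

P_1P_2 = (1, 0), P_1P_3 = (-1, 0).
Checking proportionality: P_1P_3 = -1·P_1P_2, so the vectors are parallel and the points are collinear.

Yes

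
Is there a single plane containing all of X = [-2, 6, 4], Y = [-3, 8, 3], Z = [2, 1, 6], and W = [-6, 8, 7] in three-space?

No

With X as base: XY = (-1, 2, -1), XZ = (4, -5, 2), XW = (-4, 2, 3).
XZ × XW = (-19, -20, -12).
XY · (XZ × XW) = -9.
Since -9 ≠ 0, the four points are not coplanar.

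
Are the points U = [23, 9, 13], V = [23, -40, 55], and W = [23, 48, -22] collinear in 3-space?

UV = (0, -49, 42), UW = (0, 39, -35).
Comparing components 2 and 3: (-49)(-35) − (42)(39) = 77 ≠ 0, so UV and UW are not parallel and the points are not collinear.

No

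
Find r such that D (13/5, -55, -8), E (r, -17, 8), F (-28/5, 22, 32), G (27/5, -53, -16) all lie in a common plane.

-1/5

Normal to plane DFG: n = (-696, 232/5, -232); plane equation n·P = -12528/5.
Requiring n·E = -12528/5: (-696)r + (-13224/5) = -12528/5.
So r = -1/5.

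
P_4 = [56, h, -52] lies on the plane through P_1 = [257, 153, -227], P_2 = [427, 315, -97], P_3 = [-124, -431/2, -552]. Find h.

A normal to the plane is n = P_1P_2 × P_1P_3 = (-4745, 5720, -923).
P_4 lies in the plane iff n · P_1P_4 = 0.
This gives (5720)h + (-82940) = 0, so h = 29/2.

29/2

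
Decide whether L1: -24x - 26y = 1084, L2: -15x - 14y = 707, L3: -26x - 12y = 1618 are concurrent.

No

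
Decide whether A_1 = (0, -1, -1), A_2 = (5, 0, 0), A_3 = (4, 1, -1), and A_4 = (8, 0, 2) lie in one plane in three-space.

A normal to the plane through A_1, A_2, A_3 is n = A_1A_2 × A_1A_3 = (-2, 4, 6).
The plane has equation n·P = -10. For A_4: n·A_4 = -4.
-4 ≠ -10, so A_4 is off the plane.

No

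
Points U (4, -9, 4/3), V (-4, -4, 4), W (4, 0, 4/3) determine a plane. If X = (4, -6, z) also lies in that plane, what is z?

Coplanarity requires UV · (UW × UX) = 0.
UV = (-8, 5, 8/3), UW = (0, 9, 0); the triple product is linear in z with coefficient -72 and constant term 96.
Setting it to zero: z = 4/3.

4/3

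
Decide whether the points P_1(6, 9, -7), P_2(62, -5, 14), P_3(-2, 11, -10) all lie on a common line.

Yes

P_1P_2 = (56, -14, 21), P_1P_3 = (-8, 2, -3).
Each component of P_1P_3 is -1/7 times the corresponding component of P_1P_2, so P_1P_3 = -1/7·P_1P_2 and the points are collinear.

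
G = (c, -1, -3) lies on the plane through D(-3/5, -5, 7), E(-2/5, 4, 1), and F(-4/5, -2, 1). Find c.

-1

A normal to the plane is n = DE × DF = (-36, 12/5, 12/5).
G lies in the plane iff n · DG = 0.
This gives (-36)c + (-36) = 0, so c = -1.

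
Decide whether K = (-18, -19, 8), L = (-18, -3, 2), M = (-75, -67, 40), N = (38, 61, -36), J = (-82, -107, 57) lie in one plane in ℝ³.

No

The plane through K, L, M has normal n = KL × KM = (224, 342, 912) and equation n·P = -3234.
Checking the remaining points: n·N = -3458, n·J = -2978.
Since n·N = -3458 ≠ -3234, N is off the plane and the points are not all coplanar.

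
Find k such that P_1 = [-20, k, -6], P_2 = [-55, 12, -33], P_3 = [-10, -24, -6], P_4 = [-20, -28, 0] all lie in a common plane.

The points are coplanar iff P_1P_2 · (P_1P_3 × P_1P_4) = 0.
Expanding, this is linear in k: (540)k + (11880) = 0.
So k = -22.

-22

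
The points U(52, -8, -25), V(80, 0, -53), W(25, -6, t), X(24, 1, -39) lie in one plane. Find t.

-22

Normal to plane UVX: n = (140, 1176, 476); plane equation n·P = -14028.
Requiring n·W = -14028: (476)t + (-3556) = -14028.
So t = -22.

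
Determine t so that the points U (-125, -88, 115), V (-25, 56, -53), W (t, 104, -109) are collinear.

Direction UV = (100, 144, -168). From the y-coordinate of W, the parameter along the line is τ = (104 − (-88))/144 = 4/3.
Then t = (-125) + 4/3·(100) = 25/3.

25/3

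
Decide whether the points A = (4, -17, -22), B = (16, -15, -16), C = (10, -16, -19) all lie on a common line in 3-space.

AB = (12, 2, 6), AC = (6, 1, 3).
AB × AC = (0, 0, 0).
The cross product vanishes, so the three points are collinear.

Yes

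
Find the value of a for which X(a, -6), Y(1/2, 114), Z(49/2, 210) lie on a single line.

Collinearity: (X − Y) must be parallel to (Z − Y) = (24, 96).
Cross-multiplying the components: (a − 1/2)·(96) = (-120)·(24).
Solving gives a = -59/2.

-59/2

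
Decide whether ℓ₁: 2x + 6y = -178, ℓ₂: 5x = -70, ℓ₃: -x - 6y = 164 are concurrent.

Intersecting ℓ₁ and ℓ₂: solving the 2×2 system gives (x, y) = (-14, -25).
Substitute into ℓ₃: (-1)(-14) + (-6)(-25) = 164.
This equals 164, so (-14, -25) lies on all three lines and they are concurrent.

Yes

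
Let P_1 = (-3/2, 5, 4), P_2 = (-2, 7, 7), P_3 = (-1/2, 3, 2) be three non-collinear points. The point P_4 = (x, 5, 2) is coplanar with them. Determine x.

-5/2

A normal to the plane is n = P_1P_2 × P_1P_3 = (2, 2, -1).
P_4 lies in the plane iff n · P_1P_4 = 0.
This gives (2)x + (5) = 0, so x = -5/2.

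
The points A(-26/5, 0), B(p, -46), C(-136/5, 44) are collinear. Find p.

Collinearity: (B − A) must be parallel to (C − A) = (-22, 44).
Cross-multiplying the components: (p − (-26/5))·(44) = (-46)·(-22).
Solving gives p = 89/5.

89/5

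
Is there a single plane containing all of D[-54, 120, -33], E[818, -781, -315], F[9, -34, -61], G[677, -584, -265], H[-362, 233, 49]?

Yes

The plane through D, E, F has normal n = DE × DF = (-18200, 6650, -77525) and equation n·P = 4339125.
Checking the remaining points: n·G = 4339125, n·H = 4339125.
All equal 4339125, so all 5 points lie in one plane.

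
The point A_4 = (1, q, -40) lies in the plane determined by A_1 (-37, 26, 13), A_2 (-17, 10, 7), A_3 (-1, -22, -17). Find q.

Coplanarity requires A_1A_2 · (A_1A_3 × A_1A_4) = 0.
A_1A_2 = (20, -16, -6), A_1A_3 = (36, -48, -30); the triple product is linear in q with coefficient 384 and constant term 17664.
Setting it to zero: q = -46.

-46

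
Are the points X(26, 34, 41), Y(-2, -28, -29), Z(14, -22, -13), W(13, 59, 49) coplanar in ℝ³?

No

With X as base: XY = (-28, -62, -70), XZ = (-12, -56, -54), XW = (-13, 25, 8).
XZ × XW = (902, 798, -1028).
XY · (XZ × XW) = -2772.
Since -2772 ≠ 0, the four points are not coplanar.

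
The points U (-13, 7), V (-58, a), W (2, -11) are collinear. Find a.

The three points are collinear iff det[UV; UW] = 0.
This determinant is linear in a: (-15)a + (915) = 0, so a = 61.

61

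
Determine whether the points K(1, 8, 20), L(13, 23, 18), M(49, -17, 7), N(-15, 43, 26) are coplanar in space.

No

The four points are coplanar iff the 3×3 determinant with rows KL, KM, KN is zero.
Rows: (12, 15, -2), (48, -25, -13), (-16, 35, 6).
Expanding along the first row: (12)(305) − (15)(80) + (-2)(1280) = -100.
Nonzero ⇒ not coplanar.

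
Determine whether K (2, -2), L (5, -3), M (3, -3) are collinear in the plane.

No

KL = (3, -1), KM = (1, -1).
det[KL; KM] = (3)(-1) − (-1)(1) = -2.
The determinant is nonzero, so they are not collinear.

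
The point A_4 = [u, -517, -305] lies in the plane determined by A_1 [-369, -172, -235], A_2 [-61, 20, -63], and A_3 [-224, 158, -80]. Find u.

The plane through A_1, A_2, A_3 has equation −27000x − 22800y + 73800z = -3458400.
Substituting A_4: (-27000)u + (-10721400) = -3458400, so u = -269.

-269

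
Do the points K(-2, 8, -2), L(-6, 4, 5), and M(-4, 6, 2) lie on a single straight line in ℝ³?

No

KL = (-4, -4, 7), KM = (-2, -2, 4).
Comparing components 2 and 3: (-4)(4) − (7)(-2) = -2 ≠ 0, so KL and KM are not parallel and the points are not collinear.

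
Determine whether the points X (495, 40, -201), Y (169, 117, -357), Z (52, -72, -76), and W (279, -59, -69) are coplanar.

No

With X as base: XY = (-326, 77, -156), XZ = (-443, -112, 125), XW = (-216, -99, 132).
XZ × XW = (-2409, 31476, 19665).
XY · (XZ × XW) = 141246.
Since 141246 ≠ 0, the four points are not coplanar.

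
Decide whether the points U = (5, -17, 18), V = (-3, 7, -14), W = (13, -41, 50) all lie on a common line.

Yes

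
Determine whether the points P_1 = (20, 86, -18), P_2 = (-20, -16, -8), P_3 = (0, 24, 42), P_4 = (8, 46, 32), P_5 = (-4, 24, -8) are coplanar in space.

Yes

The plane through P_1, P_2, P_3 has normal n = P_1P_2 × P_1P_3 = (-5500, 2200, 440) and equation n·P = 71280.
Checking the remaining points: n·P_4 = 71280, n·P_5 = 71280.
All equal 71280, so all 5 points lie in one plane.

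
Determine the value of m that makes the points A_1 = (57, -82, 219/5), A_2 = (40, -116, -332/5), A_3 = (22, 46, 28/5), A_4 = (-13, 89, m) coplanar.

-568/5

Normal to plane A_1A_2A_3: n = (77022/5, 16038/5, -3366); plane equation n·P = 2337984/5.
Requiring n·A_4 = 2337984/5: (-3366)m + (426096/5) = 2337984/5.
So m = -568/5.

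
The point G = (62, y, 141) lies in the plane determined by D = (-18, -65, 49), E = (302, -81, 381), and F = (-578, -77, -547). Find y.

A normal to the plane is n = DE × DF = (13520, 4800, -12800).
G lies in the plane iff n · DG = 0.
This gives (4800)y + (216000) = 0, so y = -45.

-45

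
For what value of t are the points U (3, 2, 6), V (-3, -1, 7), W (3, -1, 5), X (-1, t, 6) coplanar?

-2

The points are coplanar iff UV · (UW × UX) = 0.
Expanding, this is linear in t: (-6)t + (-12) = 0.
So t = -2.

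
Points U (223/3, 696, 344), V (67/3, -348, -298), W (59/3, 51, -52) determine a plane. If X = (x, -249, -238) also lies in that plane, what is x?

Coplanarity requires UV · (UW × UX) = 0.
UV = (-52, -1044, -642), UW = (-164/3, -645, -396); the triple product is linear in x with coefficient -666 and constant term 38850.
Setting it to zero: x = 175/3.

175/3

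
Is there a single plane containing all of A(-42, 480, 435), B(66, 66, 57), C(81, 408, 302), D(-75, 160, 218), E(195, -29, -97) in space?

The plane through A, B, C has normal n = AB × AC = (27846, -32130, 43146) and equation n·P = 2176578.
Checking the remaining points: n·D = 2176578, n·E = 2176578.
All equal 2176578, so all 5 points lie in one plane.

Yes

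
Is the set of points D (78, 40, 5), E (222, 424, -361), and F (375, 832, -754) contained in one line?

No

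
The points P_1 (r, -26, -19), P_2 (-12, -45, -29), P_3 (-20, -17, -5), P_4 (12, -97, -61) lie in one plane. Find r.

Coplanarity ⇔ det[P_1P_2; P_1P_3; P_1P_4] = 0.
Expanding, this is linear in r: (-352)r + (-7744) = 0.
So r = -22.

-22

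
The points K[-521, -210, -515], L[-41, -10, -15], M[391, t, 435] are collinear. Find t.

170

Collinearity requires KL × KM = 0; each component is linear in t.
The x-component gives (-500)t + (85000) = 0, so t = 170.
The remaining components then also vanish.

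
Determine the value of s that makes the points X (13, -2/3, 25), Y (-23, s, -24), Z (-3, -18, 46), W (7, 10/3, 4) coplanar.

-14/3

Coplanarity ⇔ det[XY; XZ; XW] = 0.
Expanding, this is linear in s: (-462)s + (-2156) = 0.
So s = -14/3.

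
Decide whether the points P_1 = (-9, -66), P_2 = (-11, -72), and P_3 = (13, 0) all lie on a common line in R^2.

P_1P_2 = (-2, -6), P_1P_3 = (22, 66).
Checking proportionality: P_1P_3 = -11·P_1P_2, so the vectors are parallel and the points are collinear.

Yes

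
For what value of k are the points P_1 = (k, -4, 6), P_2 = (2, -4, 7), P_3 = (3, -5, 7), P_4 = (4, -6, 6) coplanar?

The points are coplanar iff P_1P_2 · (P_1P_3 × P_1P_4) = 0.
Expanding, this is linear in k: (-1)k + (2) = 0.
So k = 2.

2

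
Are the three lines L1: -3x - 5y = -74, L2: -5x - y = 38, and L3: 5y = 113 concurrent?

No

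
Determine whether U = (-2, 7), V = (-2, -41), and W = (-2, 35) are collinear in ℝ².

UV = (0, -48), UW = (0, 28).
Twice the signed area of △UVW is (0)(28) − (-48)(0) = 0.
The triangle is degenerate (zero area), so the points are collinear.

Yes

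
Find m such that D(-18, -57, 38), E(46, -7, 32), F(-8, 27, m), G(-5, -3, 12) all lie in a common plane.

-6

Normal to plane DEG: n = (-976, 1586, 2806); plane equation n·P = 33794.
Requiring n·F = 33794: (2806)m + (50630) = 33794.
So m = -6.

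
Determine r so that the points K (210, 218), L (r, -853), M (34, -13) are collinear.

Collinearity: (L − K) must be parallel to (M − K) = (-176, -231).
Cross-multiplying the components: (r − 210)·(-231) = (-1071)·(-176).
Solving gives r = -606.

-606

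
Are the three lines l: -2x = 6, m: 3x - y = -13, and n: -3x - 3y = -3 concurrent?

Yes

The three lines meet at one point iff the augmented coefficient matrix [aᵢ bᵢ cᵢ] has rank < 3, i.e. its determinant vanishes.
Here the determinant is 0.
It vanishes, so the lines are concurrent at (-3, 4).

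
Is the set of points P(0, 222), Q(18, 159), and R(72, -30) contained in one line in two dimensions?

PQ = (18, -63), PR = (72, -252).
det[PQ; PR] = (18)(-252) − (-63)(72) = 0.
The determinant is zero, so the points are collinear.

Yes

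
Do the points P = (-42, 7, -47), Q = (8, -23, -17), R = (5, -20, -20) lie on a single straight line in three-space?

PQ = (50, -30, 30), PR = (47, -27, 27).
PQ × PR = (0, 60, 60).
The cross product is nonzero, so the points do not lie on one line.

No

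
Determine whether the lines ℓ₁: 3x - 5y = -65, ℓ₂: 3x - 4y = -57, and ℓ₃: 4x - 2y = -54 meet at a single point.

No

Intersecting ℓ₁ and ℓ₂: solving the 2×2 system gives (x, y) = (-25/3, 8).
Substitute into ℓ₃: (4)(-25/3) + (-2)(8) = -148/3.
But ℓ₃ requires -54 ≠ -148/3, so the three lines have no common point.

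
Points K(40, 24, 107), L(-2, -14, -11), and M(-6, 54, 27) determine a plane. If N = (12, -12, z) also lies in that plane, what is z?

21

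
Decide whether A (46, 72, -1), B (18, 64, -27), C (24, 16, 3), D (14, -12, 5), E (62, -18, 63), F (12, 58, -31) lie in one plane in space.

The plane through A, B, C has normal n = AB × AC = (-1488, 684, 1392) and equation n·P = -20592.
Checking the remaining points: n·D = -22080, n·E = -16872, n·F = -21336.
Since n·D = -22080 ≠ -20592, D is off the plane and the points are not all coplanar.

No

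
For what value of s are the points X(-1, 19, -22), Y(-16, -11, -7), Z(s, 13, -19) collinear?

Collinearity requires XY × XZ = 0; each component is linear in s.
The y-component gives (15)s + (60) = 0, so s = -4.
The remaining components then also vanish.

-4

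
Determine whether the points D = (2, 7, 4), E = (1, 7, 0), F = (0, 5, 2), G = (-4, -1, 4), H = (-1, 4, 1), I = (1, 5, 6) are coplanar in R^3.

Yes

The plane through D, E, F has normal n = DE × DF = (-8, 6, 2) and equation n·P = 34.
Checking the remaining points: n·G = 34, n·H = 34, n·I = 34.
All equal 34, so all 6 points lie in one plane.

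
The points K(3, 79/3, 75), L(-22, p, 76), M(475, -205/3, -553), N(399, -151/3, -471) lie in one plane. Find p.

Normal to plane KMN: n = (10624/3, 9024, 3904/3); plane equation n·P = 345856.
Requiring n·L = 345856: (9024)p + (20992) = 345856.
So p = 36.

36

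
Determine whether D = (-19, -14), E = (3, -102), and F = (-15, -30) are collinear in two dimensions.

Yes

DE = (22, -88), DF = (4, -16).
det[DE; DF] = (22)(-16) − (-88)(4) = 0.
The determinant is zero, so the points are collinear.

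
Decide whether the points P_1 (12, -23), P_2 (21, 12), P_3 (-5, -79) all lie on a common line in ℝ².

No

P_1P_2 = (9, 35), P_1P_3 = (-17, -56).
Twice the signed area of △P_1P_2P_3 is (9)(-56) − (35)(-17) = 91.
The area is nonzero, so the three points are not collinear.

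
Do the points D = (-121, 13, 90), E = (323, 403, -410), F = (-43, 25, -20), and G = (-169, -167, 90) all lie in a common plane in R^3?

Yes

The four points are coplanar iff the 3×3 determinant with rows DE, DF, DG is zero.
Rows: (444, 390, -500), (78, 12, -110), (-48, -180, 0).
Expanding along the first row: (444)(-19800) − (390)(-5280) + (-500)(-13464) = 0.
Zero determinant ⇒ coplanar.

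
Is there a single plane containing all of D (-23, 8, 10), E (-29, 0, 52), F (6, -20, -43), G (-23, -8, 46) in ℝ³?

The four points are coplanar iff the 3×3 determinant with rows DE, DF, DG is zero.
Rows: (-6, -8, 42), (29, -28, -53), (0, -16, 36).
Expanding along the first row: (-6)(-1856) − (-8)(1044) + (42)(-464) = 0.
Zero determinant ⇒ coplanar.

Yes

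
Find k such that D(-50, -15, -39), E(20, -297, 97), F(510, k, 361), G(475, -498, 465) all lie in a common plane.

Coplanarity ⇔ det[DE; DF; DG] = 0.
Expanding, this is linear in k: (-36120)k + (-3431400) = 0.
So k = -95.

-95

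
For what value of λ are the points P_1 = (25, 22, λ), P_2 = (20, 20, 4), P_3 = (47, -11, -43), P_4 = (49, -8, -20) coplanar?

34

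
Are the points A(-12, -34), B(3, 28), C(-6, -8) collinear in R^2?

AB = (15, 62), AC = (6, 26).
If collinear, AC would be a scalar multiple of AB. But (15)·(26) ≠ (62)·(6) (difference 18), so they are not parallel; the points are not collinear.

No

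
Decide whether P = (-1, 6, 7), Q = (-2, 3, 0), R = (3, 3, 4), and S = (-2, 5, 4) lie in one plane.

A normal to the plane through P, Q, R is n = PQ × PR = (-12, -31, 15).
The plane has equation n·X = -69. For S: n·S = -71.
-71 ≠ -69, so S is off the plane.

No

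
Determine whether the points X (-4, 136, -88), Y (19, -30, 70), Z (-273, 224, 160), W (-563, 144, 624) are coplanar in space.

The four points are coplanar iff the 3×3 determinant with rows XY, XZ, XW is zero.
Rows: (23, -166, 158), (-269, 88, 248), (-559, 8, 712).
Expanding along the first row: (23)(60672) − (-166)(-52896) + (158)(47040) = 47040.
Nonzero ⇒ not coplanar.

No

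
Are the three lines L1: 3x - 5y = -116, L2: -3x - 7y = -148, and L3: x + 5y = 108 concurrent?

Yes

Intersecting L1 and L2: solving the 2×2 system gives (x, y) = (-2, 22).
Substitute into L3: (1)(-2) + (5)(22) = 108.
This equals 108, so (-2, 22) lies on all three lines and they are concurrent.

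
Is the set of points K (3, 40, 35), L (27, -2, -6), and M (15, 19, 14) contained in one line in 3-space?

KL = (24, -42, -41), KM = (12, -21, -21).
Comparing components 2 and 3: (-42)(-21) − (-41)(-21) = 21 ≠ 0, so KL and KM are not parallel and the points are not collinear.

No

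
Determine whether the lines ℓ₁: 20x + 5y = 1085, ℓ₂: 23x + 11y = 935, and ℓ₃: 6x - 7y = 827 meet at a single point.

Lines aᵢx + bᵢy = cᵢ with pairwise distinct directions are concurrent exactly when det[aᵢ bᵢ cᵢ] = 0.
Here the determinant is -510.
Nonzero, so no common point exists.

No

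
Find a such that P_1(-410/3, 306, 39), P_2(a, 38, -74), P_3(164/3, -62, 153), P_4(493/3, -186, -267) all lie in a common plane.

The points are coplanar iff P_1P_2 · (P_1P_3 × P_1P_4) = 0.
Expanding, this is linear in a: (168696)a + (-3711312) = 0.
So a = 22.

22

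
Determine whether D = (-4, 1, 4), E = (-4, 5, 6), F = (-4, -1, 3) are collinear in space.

DE = (0, 4, 2), DF = (0, -2, -1).
DE × DF = (0, 0, 0).
The cross product vanishes, so the three points are collinear.

Yes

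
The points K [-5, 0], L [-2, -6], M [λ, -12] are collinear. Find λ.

Collinearity: (M − K) must be parallel to (L − K) = (3, -6).
Cross-multiplying the components: (λ − (-5))·(-6) = (-12)·(3).
Solving gives λ = 1.

1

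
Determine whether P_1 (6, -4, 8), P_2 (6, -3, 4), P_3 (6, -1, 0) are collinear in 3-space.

No

P_1P_2 = (0, 1, -4), P_1P_3 = (0, 3, -8).
Comparing components 2 and 3: (1)(-8) − (-4)(3) = 4 ≠ 0, so P_1P_2 and P_1P_3 are not parallel and the points are not collinear.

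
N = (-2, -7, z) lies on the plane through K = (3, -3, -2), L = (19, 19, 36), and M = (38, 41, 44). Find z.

12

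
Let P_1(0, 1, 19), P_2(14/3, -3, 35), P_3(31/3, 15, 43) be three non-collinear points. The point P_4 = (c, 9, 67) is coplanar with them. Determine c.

52/3

A normal to the plane is n = P_1P_2 × P_1P_3 = (-320, 160/3, 320/3).
P_4 lies in the plane iff n · P_1P_4 = 0.
This gives (-320)c + (16640/3) = 0, so c = 52/3.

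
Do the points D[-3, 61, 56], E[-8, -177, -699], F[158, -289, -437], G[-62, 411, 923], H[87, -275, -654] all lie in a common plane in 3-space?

Yes

The plane through D, E, F has normal n = DE × DF = (-146916, -124020, 40068) and equation n·P = -4880664.
Checking the remaining points: n·G = -4880664, n·H = -4880664.
All equal -4880664, so all 5 points lie in one plane.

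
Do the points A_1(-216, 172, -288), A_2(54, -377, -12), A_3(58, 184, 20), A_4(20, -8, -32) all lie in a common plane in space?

A normal to the plane through A_1, A_2, A_3 is n = A_1A_2 × A_1A_3 = (-172404, -7536, 153666).
The plane has equation n·P = -8312736. For A_4: n·A_4 = -8305104.
-8305104 ≠ -8312736, so A_4 is off the plane.

No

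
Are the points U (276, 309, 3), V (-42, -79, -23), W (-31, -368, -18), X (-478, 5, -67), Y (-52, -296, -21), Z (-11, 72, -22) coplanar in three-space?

The plane through U, V, W has normal n = UV × UW = (-9454, 1304, 96170) and equation n·P = -1917858.
Checking the remaining points: n·X = -1917858, n·Y = -1913946, n·Z = -1917858.
Since n·Y = -1913946 ≠ -1917858, Y is off the plane and the points are not all coplanar.

No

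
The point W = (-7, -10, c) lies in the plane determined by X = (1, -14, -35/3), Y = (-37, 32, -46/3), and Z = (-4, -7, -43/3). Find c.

The plane through X, Y, Z has equation −97x − 83y − 36z = 1485.
Substituting W: (-36)c + (1509) = 1485, so c = 2/3.

2/3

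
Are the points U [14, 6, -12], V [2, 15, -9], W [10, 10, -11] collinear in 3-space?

UV = (-12, 9, 3), UW = (-4, 4, 1).
UV × UW = (-3, 0, -12).
The cross product is nonzero, so the points do not lie on one line.

No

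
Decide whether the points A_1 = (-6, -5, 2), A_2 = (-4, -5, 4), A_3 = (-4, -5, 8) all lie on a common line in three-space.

No

A_1A_2 = (2, 0, 2), A_1A_3 = (2, 0, 6).
A_1A_2 × A_1A_3 = (0, -8, 0).
The cross product is nonzero, so the points do not lie on one line.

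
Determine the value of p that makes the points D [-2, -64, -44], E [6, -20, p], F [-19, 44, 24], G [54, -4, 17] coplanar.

Coplanarity ⇔ det[DE; DF; DG] = 0.
Expanding, this is linear in p: (-7068)p + (-77748) = 0.
So p = -11.

-11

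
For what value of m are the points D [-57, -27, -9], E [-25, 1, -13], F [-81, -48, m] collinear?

Direction DE = (32, 28, -4). From the x-coordinate of F, the parameter along the line is τ = (-81 − (-57))/32 = -3/4.
Then m = (-9) + (-3/4)·(-4) = -6.

-6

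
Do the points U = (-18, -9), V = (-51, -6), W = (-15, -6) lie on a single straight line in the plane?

No

UV = (-33, 3), UW = (3, 3).
If collinear, UW would be a scalar multiple of UV. But (-33)·(3) ≠ (3)·(3) (difference -108), so they are not parallel; the points are not collinear.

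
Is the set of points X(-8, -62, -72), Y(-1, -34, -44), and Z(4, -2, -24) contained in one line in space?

No

XY = (7, 28, 28), XZ = (12, 60, 48).
XY × XZ = (-336, 0, 84).
The cross product is nonzero, so the points do not lie on one line.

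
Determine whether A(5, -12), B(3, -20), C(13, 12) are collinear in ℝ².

AB = (-2, -8), AC = (8, 24).
If collinear, AC would be a scalar multiple of AB. But (-2)·(24) ≠ (-8)·(8) (difference 16), so they are not parallel; the points are not collinear.

No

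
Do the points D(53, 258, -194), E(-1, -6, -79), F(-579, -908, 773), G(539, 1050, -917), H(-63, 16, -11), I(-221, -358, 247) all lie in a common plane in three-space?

The plane through D, E, F has normal n = DE × DF = (-121198, -20462, -103884) and equation n·P = 8450806.
Checking the remaining points: n·G = 8450806, n·H = 8450806, n·I = 8450806.
All equal 8450806, so all 6 points lie in one plane.

Yes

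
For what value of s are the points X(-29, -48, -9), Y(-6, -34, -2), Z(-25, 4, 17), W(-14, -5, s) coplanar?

25/2

Coplanarity ⇔ det[XY; XZ; XW] = 0.
Expanding, this is linear in s: (1140)s + (-14250) = 0.
So s = 25/2.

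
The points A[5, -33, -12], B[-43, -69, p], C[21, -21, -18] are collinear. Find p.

6

Direction AC = (16, 12, -6). From the x-coordinate of B, the parameter along the line is τ = (-43 − 5)/16 = -3.
Then p = (-12) + (-3)·(-6) = 6.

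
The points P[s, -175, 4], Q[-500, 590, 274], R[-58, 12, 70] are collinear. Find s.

85

Direction QR = (442, -578, -204). From the y-coordinate of P, the parameter along the line is τ = (-175 − 590)/(-578) = 45/34.
Then s = (-500) + 45/34·(442) = 85.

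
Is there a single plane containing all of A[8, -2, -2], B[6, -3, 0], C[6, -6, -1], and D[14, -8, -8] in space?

With A as base: AB = (-2, -1, 2), AC = (-2, -4, 1), AD = (6, -6, -6).
AC × AD = (30, -6, 36).
AB · (AC × AD) = 18.
Since 18 ≠ 0, the four points are not coplanar.

No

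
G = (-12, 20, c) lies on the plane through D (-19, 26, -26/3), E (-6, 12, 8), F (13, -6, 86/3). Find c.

-2

The plane through D, E, F has equation (32/3)x + 48y + 32z = 768.
Substituting G: (32)c + (832) = 768, so c = -2.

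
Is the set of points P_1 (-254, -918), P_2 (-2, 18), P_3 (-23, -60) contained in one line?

Yes

P_1P_2 = (252, 936), P_1P_3 = (231, 858).
Checking proportionality: P_1P_3 = 11/12·P_1P_2, so the vectors are parallel and the points are collinear.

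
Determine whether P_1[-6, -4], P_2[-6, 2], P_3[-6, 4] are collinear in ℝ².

Yes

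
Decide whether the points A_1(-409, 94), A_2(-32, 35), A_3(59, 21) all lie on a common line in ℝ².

A_1A_2 = (377, -59), A_1A_3 = (468, -73).
Twice the signed area of △A_1A_2A_3 is (377)(-73) − (-59)(468) = 91.
The area is nonzero, so the three points are not collinear.

No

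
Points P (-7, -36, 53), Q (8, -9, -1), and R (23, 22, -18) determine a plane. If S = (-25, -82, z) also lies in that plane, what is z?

-8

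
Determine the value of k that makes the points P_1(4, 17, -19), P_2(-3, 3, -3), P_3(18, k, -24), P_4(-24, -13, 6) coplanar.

The points are coplanar iff P_1P_2 · (P_1P_3 × P_1P_4) = 0.
Expanding, this is linear in k: (273)k + (-7371) = 0.
So k = 27.

27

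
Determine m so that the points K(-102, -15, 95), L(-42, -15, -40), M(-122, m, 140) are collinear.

-15

Collinearity requires KL × KM = 0; each component is linear in m.
The x-component gives (135)m + (2025) = 0, so m = -15.
The remaining components then also vanish.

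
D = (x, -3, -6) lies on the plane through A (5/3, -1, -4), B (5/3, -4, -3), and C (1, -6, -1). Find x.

Coplanarity requires AB · (AC × AD) = 0.
AB = (0, -3, 1), AC = (-2/3, -5, 3); the triple product is linear in x with coefficient -4 and constant term 12.
Setting it to zero: x = 3.

3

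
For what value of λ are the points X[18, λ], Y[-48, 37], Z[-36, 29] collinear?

-7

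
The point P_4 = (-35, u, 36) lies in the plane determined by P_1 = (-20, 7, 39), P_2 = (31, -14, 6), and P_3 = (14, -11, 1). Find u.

10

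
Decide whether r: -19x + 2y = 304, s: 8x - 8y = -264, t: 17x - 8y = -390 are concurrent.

Yes

Intersecting r and s: solving the 2×2 system gives (x, y) = (-14, 19).
Substitute into t: (17)(-14) + (-8)(19) = -390.
This equals -390, so (-14, 19) lies on all three lines and they are concurrent.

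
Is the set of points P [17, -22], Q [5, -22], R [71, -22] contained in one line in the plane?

PQ = (-12, 0), PR = (54, 0).
Checking proportionality: PR = -9/2·PQ, so the vectors are parallel and the points are collinear.

Yes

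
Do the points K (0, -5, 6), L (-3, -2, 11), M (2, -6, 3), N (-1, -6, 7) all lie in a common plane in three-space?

Yes

The four points are coplanar iff the 3×3 determinant with rows KL, KM, KN is zero.
Rows: (-3, 3, 5), (2, -1, -3), (-1, -1, 1).
Expanding along the first row: (-3)(-4) − (3)(-1) + (5)(-3) = 0.
Zero determinant ⇒ coplanar.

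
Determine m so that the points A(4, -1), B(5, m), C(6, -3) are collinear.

Collinearity: (B − A) must be parallel to (C − A) = (2, -2).
Cross-multiplying the components: (m − (-1))·(2) = (1)·(-2).
Solving gives m = -2.

-2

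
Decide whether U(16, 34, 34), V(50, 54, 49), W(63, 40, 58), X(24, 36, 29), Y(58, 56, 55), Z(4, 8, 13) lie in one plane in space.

The plane through U, V, W has normal n = UV × UW = (390, -111, -736) and equation n·P = -22558.
Checking the remaining points: n·X = -15980, n·Y = -24076, n·Z = -8896.
Since n·X = -15980 ≠ -22558, X is off the plane and the points are not all coplanar.

No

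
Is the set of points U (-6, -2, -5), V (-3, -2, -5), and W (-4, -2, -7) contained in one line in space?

UV = (3, 0, 0), UW = (2, 0, -2).
Comparing components 3 and 1: (0)(2) − (3)(-2) = 6 ≠ 0, so UV and UW are not parallel and the points are not collinear.

No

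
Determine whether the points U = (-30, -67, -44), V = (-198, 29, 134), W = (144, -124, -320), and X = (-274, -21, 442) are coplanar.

No

With U as base: UV = (-168, 96, 178), UW = (174, -57, -276), UX = (-244, 46, 486).
UW × UX = (-15006, -17220, -5904).
UV · (UW × UX) = -183024.
Since -183024 ≠ 0, the four points are not coplanar.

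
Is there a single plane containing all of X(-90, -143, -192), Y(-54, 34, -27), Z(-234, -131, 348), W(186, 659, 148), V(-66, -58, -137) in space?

Yes

The plane through X, Y, Z has normal n = XY × XZ = (93600, -43200, 25920) and equation n·P = -7223040.
Checking the remaining points: n·W = -7223040, n·V = -7223040.
All equal -7223040, so all 5 points lie in one plane.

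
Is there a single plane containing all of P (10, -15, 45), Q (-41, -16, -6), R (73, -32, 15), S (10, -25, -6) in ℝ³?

Yes

The four points are coplanar iff the 3×3 determinant with rows PQ, PR, PS is zero.
Rows: (-51, -1, -51), (63, -17, -30), (0, -10, -51).
Expanding along the first row: (-51)(567) − (-1)(-3213) + (-51)(-630) = 0.
Zero determinant ⇒ coplanar.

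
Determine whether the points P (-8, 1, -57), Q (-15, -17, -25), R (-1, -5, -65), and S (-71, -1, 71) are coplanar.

With P as base: PQ = (-7, -18, 32), PR = (7, -6, -8), PS = (-63, -2, 128).
PR × PS = (-784, -392, -392).
PQ · (PR × PS) = 0.
The scalar triple product vanishes, so the four points are coplanar.

Yes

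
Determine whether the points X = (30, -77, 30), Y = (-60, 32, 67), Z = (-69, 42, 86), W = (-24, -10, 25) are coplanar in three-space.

Yes

With X as base: XY = (-90, 109, 37), XZ = (-99, 119, 56), XW = (-54, 67, -5).
XZ × XW = (-4347, -3519, -207).
XY · (XZ × XW) = 0.
The scalar triple product vanishes, so the four points are coplanar.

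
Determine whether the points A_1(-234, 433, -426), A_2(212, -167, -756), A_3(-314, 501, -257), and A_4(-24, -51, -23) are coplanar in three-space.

Yes

The four points are coplanar iff the 3×3 determinant with rows A_1A_2, A_1A_3, A_1A_4 is zero.
Rows: (446, -600, -330), (-80, 68, 169), (210, -484, 403).
Expanding along the first row: (446)(109200) − (-600)(-67730) + (-330)(24440) = 0.
Zero determinant ⇒ coplanar.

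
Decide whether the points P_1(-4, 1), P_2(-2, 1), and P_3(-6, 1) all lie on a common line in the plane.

P_1P_2 = (2, 0), P_1P_3 = (-2, 0).
Twice the signed area of △P_1P_2P_3 is (2)(0) − (0)(-2) = 0.
The triangle is degenerate (zero area), so the points are collinear.

Yes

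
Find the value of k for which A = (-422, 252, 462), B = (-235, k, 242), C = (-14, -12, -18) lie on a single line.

Direction AC = (408, -264, -480). From the x-coordinate of B, the parameter along the line is τ = (-235 − (-422))/408 = 11/24.
Then k = 252 + 11/24·(-264) = 131.

131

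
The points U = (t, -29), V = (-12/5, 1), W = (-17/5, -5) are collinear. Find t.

The three points are collinear iff det[UV; UW] = 0.
This determinant is linear in t: (6)t + (222/5) = 0, so t = -37/5.

-37/5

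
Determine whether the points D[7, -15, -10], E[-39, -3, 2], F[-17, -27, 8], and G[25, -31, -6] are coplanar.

No

With D as base: DE = (-46, 12, 12), DF = (-24, -12, 18), DG = (18, -16, 4).
DF × DG = (240, 420, 600).
DE · (DF × DG) = 1200.
Since 1200 ≠ 0, the four points are not coplanar.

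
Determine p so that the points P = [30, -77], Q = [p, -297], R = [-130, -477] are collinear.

Collinearity: (Q − P) must be parallel to (R − P) = (-160, -400).
Cross-multiplying the components: (p − 30)·(-400) = (-220)·(-160).
Solving gives p = -58.

-58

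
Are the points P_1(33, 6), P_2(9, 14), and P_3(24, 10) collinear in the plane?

P_1P_2 = (-24, 8), P_1P_3 = (-9, 4).
Twice the signed area of △P_1P_2P_3 is (-24)(4) − (8)(-9) = -24.
The area is nonzero, so the three points are not collinear.

No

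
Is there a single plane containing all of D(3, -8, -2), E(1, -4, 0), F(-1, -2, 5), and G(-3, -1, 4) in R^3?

The four points are coplanar iff the 3×3 determinant with rows DE, DF, DG is zero.
Rows: (-2, 4, 2), (-4, 6, 7), (-6, 7, 6).
Expanding along the first row: (-2)(-13) − (4)(18) + (2)(8) = -30.
Nonzero ⇒ not coplanar.

No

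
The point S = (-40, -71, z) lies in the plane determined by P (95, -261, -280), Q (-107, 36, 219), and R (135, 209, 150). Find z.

45

The plane through P, Q, R has equation −106820x + 106820y − 106820z = -8118320.
Substituting S: (-106820)z + (-3311420) = -8118320, so z = 45.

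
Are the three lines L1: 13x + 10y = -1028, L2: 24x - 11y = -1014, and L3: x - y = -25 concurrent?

No

Lines aᵢx + bᵢy = cᵢ with pairwise distinct directions are concurrent exactly when det[aᵢ bᵢ cᵢ] = 0.
Here the determinant is -383.
Nonzero, so no common point exists.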